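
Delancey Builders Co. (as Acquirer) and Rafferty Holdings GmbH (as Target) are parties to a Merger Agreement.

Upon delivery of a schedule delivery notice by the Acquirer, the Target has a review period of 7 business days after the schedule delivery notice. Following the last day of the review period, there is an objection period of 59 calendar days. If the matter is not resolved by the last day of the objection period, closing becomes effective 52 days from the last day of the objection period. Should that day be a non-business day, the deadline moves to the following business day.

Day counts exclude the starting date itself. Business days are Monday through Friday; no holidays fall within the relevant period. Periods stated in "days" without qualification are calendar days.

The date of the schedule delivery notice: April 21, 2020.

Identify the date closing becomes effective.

The last day of the review period: 7 business days after Tuesday, April 21, 2020, skipping weekends — Apr 22, Apr 23, Apr 24, Apr 27, Apr 28, Apr 29, Apr 30 — lands on Thursday, April 30, 2020.
The last day of the objection period: 59 calendar days after April 30, 2020 is June 28, 2020.
The date closing becomes effective: 52 calendar days after June 28, 2020 is August 19, 2020. August 19, 2020 is a Wednesday, so no roll-forward applies.

August 19, 2020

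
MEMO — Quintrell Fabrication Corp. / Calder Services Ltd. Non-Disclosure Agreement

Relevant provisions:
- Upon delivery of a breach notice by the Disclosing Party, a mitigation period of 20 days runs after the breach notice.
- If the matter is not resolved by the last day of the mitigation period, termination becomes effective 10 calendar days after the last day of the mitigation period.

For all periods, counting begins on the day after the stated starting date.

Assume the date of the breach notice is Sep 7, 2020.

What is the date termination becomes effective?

Oct 7, 2020

Adding 20 calendar days to Sep 7, 2020 gives Sep 27, 2020, which is the last day of the mitigation period.
The date termination becomes effective: Sep 27, 2020 + 10 days = Oct 7, 2020.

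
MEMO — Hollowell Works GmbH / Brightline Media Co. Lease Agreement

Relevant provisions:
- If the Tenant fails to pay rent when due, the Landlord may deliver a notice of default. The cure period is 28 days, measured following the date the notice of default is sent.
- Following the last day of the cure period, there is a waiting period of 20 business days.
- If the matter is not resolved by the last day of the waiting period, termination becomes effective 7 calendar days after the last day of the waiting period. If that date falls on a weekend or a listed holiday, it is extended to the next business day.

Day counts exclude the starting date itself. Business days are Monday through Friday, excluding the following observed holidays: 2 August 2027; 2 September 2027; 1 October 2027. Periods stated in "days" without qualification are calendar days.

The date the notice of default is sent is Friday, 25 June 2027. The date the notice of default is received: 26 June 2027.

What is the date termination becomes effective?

30 August 2027

The last day of the cure period: 28 calendar days after 25 June 2027 is 23 July 2027.
The last day of the waiting period: counting 20 business days from Friday, 23 July 2027 (Jul 26, Jul 27, Jul 28, Jul 29, …, Aug 19, Aug 20, Aug 23, skipping weekends and the listed holiday on Aug 2) reaches Monday, 23 August 2027.
The date termination becomes effective: 23 August 2027 + 7 days = 30 August 2027. 30 August 2027 is a Monday and is not a listed holiday, so no roll-forward applies.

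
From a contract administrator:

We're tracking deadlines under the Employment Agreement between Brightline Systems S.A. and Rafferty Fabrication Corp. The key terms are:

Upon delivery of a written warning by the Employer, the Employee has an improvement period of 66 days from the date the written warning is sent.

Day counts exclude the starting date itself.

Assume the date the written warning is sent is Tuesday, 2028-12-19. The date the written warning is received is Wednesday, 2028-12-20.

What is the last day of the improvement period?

The last day of the improvement period: 66 calendar days after 2028-12-19 is 2029-02-23.

2029-02-23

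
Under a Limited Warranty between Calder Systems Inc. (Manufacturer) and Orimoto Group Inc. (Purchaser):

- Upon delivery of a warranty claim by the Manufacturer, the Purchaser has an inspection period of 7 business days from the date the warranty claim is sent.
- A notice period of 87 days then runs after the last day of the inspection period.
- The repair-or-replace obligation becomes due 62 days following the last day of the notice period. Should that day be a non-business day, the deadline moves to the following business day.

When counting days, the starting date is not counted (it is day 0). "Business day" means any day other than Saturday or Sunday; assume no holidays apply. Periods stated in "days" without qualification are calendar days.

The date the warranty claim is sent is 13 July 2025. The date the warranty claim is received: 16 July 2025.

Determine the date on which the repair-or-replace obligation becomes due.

18 December 2025

The last day of the inspection period: 7 business days after Sunday, 13 July 2025, skipping weekends — Jul 14, Jul 15, Jul 16, Jul 17, Jul 18, Jul 21, Jul 22 — lands on Tuesday, 22 July 2025.
The last day of the notice period: 22 July 2025 + 87 days = 17 October 2025.
The date on which the repair-or-replace obligation becomes due: 17 October 2025 + 62 days = 18 December 2025. 18 December 2025 is a Thursday, so no roll-forward applies.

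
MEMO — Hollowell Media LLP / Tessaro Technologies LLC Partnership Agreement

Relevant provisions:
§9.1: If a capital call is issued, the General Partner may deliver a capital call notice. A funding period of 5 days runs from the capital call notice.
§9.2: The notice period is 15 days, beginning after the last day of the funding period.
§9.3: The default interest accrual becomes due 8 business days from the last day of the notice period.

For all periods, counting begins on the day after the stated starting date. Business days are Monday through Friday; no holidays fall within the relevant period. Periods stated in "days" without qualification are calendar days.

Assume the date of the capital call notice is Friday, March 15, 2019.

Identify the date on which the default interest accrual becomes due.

The last day of the funding period: 5 calendar days after March 15, 2019 is March 20, 2019.
Adding 15 calendar days to March 20, 2019 gives April 4, 2019, which is the last day of the notice period.
The date on which the default interest accrual becomes due: 8 business days after Thursday, April 4, 2019, skipping weekends — Apr 5, Apr 8, Apr 9, Apr 10, Apr 11, Apr 12, Apr 15, Apr 16 — lands on Tuesday, April 16, 2019.

April 16, 2019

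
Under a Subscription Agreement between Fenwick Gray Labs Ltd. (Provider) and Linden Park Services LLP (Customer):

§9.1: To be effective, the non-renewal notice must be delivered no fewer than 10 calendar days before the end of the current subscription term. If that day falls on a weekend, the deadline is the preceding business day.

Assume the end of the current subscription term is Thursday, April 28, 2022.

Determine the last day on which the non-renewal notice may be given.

April 28, 2022 minus 10 days is April 18, 2022. That is a Monday, so no adjustment is needed.

April 18, 2022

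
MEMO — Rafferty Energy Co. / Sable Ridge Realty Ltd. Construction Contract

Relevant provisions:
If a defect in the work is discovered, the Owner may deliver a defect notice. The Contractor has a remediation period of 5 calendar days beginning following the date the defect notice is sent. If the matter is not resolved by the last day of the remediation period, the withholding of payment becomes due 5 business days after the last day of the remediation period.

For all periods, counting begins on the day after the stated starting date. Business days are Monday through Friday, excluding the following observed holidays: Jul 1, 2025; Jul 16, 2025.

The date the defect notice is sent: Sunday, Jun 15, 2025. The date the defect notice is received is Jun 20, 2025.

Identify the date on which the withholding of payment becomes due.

Jun 27, 2025

The last day of the remediation period: 5 calendar days after Jun 15, 2025 is Jun 20, 2025.
From Friday, Jun 20, 2025, 5 business days (Jun 23, Jun 24, Jun 25, Jun 26, Jun 27, skipping weekends) brings us to Friday, Jun 27, 2025, which is the date on which the withholding of payment becomes due.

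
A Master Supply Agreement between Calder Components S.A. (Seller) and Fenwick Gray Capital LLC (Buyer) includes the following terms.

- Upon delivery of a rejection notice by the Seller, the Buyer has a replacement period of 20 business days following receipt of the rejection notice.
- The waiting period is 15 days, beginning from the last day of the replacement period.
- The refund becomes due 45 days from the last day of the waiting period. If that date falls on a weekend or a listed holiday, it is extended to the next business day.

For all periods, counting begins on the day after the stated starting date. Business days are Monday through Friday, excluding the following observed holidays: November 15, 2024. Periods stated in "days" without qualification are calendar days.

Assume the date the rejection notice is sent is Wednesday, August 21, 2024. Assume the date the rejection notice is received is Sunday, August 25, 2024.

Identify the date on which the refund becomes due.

November 19, 2024

From Sunday, August 25, 2024, 20 business days (Aug 26, Aug 27, Aug 28, Aug 29, …, Sep 18, Sep 19, Sep 20, skipping weekends) brings us to Friday, September 20, 2024, which is the last day of the replacement period.
Adding 15 calendar days to September 20, 2024 gives October 5, 2024, which is the last day of the waiting period.
The date on which the refund becomes due: October 5, 2024 + 45 days = November 19, 2024. November 19, 2024 is a Tuesday and is not a listed holiday, so no roll-forward applies.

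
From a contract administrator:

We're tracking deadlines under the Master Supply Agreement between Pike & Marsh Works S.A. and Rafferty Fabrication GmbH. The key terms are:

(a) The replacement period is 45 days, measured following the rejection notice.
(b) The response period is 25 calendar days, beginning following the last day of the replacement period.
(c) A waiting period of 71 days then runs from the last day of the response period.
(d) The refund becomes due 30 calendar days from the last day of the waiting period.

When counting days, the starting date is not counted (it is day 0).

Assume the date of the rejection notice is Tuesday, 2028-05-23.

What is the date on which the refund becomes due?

2028-11-10

The last day of the replacement period: 45 calendar days after 2028-05-23 is 2028-07-07.
The last day of the response period: 25 calendar days after 2028-07-07 is 2028-08-01.
Adding 71 calendar days to 2028-08-01 gives 2028-10-11, which is the last day of the waiting period.
Adding 30 calendar days to 2028-10-11 gives 2028-11-10, which is the date on which the refund becomes due.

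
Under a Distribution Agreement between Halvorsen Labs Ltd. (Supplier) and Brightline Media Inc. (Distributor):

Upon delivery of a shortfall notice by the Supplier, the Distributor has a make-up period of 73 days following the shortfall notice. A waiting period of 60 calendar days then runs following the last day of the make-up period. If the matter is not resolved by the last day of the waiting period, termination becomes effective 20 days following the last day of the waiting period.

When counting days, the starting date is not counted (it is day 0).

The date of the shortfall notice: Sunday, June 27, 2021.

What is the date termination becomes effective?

November 27, 2021

The last day of the make-up period: June 27, 2021 + 73 days = September 8, 2021.
Adding 60 calendar days to September 8, 2021 gives November 7, 2021, which is the last day of the waiting period.
The date termination becomes effective: November 7, 2021 + 20 days = November 27, 2021.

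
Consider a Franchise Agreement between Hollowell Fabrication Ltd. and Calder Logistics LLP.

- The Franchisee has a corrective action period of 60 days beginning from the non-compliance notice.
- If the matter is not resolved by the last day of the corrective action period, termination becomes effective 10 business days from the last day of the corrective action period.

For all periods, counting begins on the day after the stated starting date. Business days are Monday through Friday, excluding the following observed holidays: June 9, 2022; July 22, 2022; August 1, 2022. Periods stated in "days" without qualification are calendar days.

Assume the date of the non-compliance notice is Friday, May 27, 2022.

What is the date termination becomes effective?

August 10, 2022

The last day of the corrective action period: May 27, 2022 + 60 days = July 26, 2022.
From Tuesday, July 26, 2022, 10 business days (Jul 27, Jul 28, Jul 29, Aug 2, Aug 3, Aug 4, Aug 5, Aug 8, Aug 9, Aug 10, skipping weekends and the listed holiday on Aug 1) brings us to Wednesday, August 10, 2022, which is the date termination becomes effective.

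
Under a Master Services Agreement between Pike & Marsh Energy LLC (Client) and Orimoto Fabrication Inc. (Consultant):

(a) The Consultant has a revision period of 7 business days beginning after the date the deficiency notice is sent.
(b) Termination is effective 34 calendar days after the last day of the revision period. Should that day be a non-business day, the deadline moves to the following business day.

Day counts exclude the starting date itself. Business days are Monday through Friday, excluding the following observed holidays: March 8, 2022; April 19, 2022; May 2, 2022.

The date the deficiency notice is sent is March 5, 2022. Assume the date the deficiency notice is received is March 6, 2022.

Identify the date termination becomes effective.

April 20, 2022

The last day of the revision period: 7 business days after Saturday, March 5, 2022, skipping weekends and the listed holiday on Mar 8 — Mar 7, Mar 9, Mar 10, Mar 11, Mar 14, Mar 15, Mar 16 — lands on Wednesday, March 16, 2022.
The date termination becomes effective: March 16, 2022 + 34 days = April 19, 2022. That falls on Tuesday, a listed holiday, so it rolls to the next business day, Wednesday, April 20, 2022.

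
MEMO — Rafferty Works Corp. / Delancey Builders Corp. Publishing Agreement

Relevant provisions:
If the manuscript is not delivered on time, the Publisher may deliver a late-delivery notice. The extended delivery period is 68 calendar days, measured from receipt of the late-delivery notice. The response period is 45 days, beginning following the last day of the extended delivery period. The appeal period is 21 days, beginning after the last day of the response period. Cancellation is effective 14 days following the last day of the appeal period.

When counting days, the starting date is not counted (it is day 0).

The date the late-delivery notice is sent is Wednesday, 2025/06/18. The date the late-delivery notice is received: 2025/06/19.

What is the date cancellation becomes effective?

2025/11/14

The last day of the extended delivery period: 2025/06/19 + 68 days = 2025/08/26.
Adding 45 calendar days to 2025/08/26 gives 2025/10/10, which is the last day of the response period.
Adding 21 calendar days to 2025/10/10 gives 2025/10/31, which is the last day of the appeal period.
The date cancellation becomes effective: 2025/10/31 + 14 days = 2025/11/14.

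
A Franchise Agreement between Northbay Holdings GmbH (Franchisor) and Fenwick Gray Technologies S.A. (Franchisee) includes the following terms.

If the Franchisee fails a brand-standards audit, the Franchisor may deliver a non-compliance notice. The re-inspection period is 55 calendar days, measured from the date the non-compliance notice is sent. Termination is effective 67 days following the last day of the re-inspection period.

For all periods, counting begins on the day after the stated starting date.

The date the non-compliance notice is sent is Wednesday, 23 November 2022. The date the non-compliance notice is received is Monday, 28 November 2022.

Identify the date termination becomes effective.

The last day of the re-inspection period: 55 calendar days after 23 November 2022 is 17 January 2023.
The date termination becomes effective: 17 January 2023 + 67 days = 25 March 2023.

25 March 2023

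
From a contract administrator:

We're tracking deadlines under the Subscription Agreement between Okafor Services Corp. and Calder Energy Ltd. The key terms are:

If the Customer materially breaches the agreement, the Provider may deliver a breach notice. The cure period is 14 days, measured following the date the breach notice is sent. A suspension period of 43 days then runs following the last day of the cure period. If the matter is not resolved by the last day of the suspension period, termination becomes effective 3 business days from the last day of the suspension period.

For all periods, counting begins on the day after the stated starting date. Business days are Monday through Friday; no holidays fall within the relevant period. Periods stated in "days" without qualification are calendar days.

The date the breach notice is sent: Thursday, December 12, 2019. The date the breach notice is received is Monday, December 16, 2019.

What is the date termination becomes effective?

The last day of the cure period: December 12, 2019 + 14 days = December 26, 2019.
The last day of the suspension period: 43 calendar days after December 26, 2019 is February 7, 2020.
The date termination becomes effective: 3 business days after Friday, February 7, 2020, skipping weekends — Feb 10, Feb 11, Feb 12 — lands on Wednesday, February 12, 2020.

February 12, 2020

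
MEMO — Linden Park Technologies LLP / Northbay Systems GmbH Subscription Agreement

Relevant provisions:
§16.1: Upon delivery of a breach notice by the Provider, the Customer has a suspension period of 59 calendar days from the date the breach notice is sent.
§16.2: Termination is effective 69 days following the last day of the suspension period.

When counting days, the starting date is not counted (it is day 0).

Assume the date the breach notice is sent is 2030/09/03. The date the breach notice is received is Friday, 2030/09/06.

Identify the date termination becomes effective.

2031/01/09

The last day of the suspension period: 2030/09/03 + 59 days = 2030/11/01.
The date termination becomes effective: 2030/11/01 + 69 days = 2031/01/09.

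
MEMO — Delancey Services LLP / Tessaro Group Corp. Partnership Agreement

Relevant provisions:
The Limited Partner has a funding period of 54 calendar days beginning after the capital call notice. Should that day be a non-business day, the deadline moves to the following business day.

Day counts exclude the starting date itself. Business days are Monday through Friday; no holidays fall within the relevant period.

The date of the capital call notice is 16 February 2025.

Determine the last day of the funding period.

11 April 2025

Adding 54 calendar days to 16 February 2025 gives 11 April 2025, which is the last day of the funding period. 11 April 2025 is a Friday, so no roll-forward applies.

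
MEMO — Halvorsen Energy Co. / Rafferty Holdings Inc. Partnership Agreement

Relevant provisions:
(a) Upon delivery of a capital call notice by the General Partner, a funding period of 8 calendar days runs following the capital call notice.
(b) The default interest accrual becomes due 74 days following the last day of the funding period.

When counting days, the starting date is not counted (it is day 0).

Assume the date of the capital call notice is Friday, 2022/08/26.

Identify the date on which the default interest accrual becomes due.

The last day of the funding period: 8 calendar days after 2022/08/26 is 2022/09/03.
Adding 74 calendar days to 2022/09/03 gives 2022/11/16, which is the date on which the default interest accrual becomes due.

2022/11/16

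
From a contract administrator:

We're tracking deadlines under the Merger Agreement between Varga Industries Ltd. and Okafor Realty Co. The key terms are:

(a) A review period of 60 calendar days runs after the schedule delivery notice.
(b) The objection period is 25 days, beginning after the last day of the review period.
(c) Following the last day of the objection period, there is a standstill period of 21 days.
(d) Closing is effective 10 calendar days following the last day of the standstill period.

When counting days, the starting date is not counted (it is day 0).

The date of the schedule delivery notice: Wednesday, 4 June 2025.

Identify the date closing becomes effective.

28 September 2025

The last day of the review period: 4 June 2025 + 60 days = 3 August 2025.
The last day of the objection period: 3 August 2025 + 25 days = 28 August 2025.
The last day of the standstill period: 21 calendar days after 28 August 2025 is 18 September 2025.
The date closing becomes effective: 18 September 2025 + 10 days = 28 September 2025.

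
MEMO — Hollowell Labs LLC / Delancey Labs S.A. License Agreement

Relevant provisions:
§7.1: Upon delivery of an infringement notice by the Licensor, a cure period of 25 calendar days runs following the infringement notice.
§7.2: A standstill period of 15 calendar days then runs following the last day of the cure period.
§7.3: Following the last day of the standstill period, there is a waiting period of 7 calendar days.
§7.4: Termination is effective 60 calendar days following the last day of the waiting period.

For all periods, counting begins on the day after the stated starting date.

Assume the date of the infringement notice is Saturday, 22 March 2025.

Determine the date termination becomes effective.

The last day of the cure period: 22 March 2025 + 25 days = 16 April 2025.
The last day of the standstill period: 15 calendar days after 16 April 2025 is 1 May 2025.
The last day of the waiting period: 7 calendar days after 1 May 2025 is 8 May 2025.
The date termination becomes effective: 8 May 2025 + 60 days = 7 July 2025.

7 July 2025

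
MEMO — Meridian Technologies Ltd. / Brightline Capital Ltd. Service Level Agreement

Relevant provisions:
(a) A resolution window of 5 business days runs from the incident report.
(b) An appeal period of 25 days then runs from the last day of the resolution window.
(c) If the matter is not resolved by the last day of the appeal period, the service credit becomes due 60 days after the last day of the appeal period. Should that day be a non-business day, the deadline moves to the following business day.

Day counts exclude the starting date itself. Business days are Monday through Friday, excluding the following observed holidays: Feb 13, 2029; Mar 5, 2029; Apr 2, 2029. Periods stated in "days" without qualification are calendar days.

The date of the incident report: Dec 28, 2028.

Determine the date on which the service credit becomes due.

The last day of the resolution window: counting 5 business days from Thursday, Dec 28, 2028 (Dec 29, Jan 1, Jan 2, Jan 3, Jan 4, skipping weekends) reaches Thursday, Jan 4, 2029.
The last day of the appeal period: Jan 4, 2029 + 25 days = Jan 29, 2029.
The date on which the service credit becomes due: Jan 29, 2029 + 60 days = Mar 30, 2029. Mar 30, 2029 is a Friday and is not a listed holiday, so no roll-forward applies.

Mar 30, 2029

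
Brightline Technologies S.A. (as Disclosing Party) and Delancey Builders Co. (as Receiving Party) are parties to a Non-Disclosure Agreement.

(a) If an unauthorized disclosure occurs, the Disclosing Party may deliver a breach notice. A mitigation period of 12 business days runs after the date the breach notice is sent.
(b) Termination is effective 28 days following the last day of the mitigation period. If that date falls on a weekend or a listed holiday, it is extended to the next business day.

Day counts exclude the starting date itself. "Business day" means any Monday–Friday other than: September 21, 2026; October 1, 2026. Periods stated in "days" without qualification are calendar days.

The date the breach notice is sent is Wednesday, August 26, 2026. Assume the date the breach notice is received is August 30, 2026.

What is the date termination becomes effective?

From Wednesday, August 26, 2026, 12 business days (Aug 27, Aug 28, Aug 31, Sep 1, …, Sep 9, Sep 10, Sep 11, skipping weekends) brings us to Friday, September 11, 2026, which is the last day of the mitigation period.
The date termination becomes effective: September 11, 2026 + 28 days = October 9, 2026. October 9, 2026 is a Friday and is not a listed holiday, so no roll-forward applies.

October 9, 2026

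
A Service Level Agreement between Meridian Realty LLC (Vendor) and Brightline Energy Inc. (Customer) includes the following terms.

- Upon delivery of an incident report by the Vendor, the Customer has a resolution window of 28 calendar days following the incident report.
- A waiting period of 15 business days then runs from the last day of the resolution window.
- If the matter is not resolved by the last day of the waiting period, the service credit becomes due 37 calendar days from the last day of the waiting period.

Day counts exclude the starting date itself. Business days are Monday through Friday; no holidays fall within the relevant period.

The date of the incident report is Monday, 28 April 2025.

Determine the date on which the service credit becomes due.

23 July 2025

Adding 28 calendar days to 28 April 2025 gives 26 May 2025, which is the last day of the resolution window.
The last day of the waiting period: counting 15 business days from Monday, 26 May 2025 (May 27, May 28, May 29, May 30, …, Jun 12, Jun 13, Jun 16, skipping weekends) reaches Monday, 16 June 2025.
Adding 37 calendar days to 16 June 2025 gives 23 July 2025, which is the date on which the service credit becomes due.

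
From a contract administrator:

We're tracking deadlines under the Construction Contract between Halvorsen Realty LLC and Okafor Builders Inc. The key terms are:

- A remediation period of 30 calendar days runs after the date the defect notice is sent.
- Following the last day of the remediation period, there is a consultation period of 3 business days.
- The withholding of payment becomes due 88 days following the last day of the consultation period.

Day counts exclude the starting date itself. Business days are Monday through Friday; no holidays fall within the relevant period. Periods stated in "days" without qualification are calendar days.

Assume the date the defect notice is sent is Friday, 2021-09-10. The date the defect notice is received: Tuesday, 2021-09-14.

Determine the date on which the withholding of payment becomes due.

2022-01-09

The last day of the remediation period: 2021-09-10 + 30 days = 2021-10-10.
The last day of the consultation period: 3 business days after Sunday, 2021-10-10, skipping weekends — Oct 11, Oct 12, Oct 13 — lands on Wednesday, 2021-10-13.
The date on which the withholding of payment becomes due: 88 calendar days after 2021-10-13 is 2022-01-09.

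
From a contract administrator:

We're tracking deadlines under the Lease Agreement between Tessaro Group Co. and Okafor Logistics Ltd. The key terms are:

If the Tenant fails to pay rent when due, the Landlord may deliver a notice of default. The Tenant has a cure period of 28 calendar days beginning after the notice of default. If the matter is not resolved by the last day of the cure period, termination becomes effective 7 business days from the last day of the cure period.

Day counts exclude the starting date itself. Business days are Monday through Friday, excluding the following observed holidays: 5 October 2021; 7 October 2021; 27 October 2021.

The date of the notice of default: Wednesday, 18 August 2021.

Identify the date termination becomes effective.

24 September 2021

The last day of the cure period: 18 August 2021 + 28 days = 15 September 2021.
From Wednesday, 15 September 2021, 7 business days (Sep 16, Sep 17, Sep 20, Sep 21, Sep 22, Sep 23, Sep 24, skipping weekends) brings us to Friday, 24 September 2021, which is the date termination becomes effective.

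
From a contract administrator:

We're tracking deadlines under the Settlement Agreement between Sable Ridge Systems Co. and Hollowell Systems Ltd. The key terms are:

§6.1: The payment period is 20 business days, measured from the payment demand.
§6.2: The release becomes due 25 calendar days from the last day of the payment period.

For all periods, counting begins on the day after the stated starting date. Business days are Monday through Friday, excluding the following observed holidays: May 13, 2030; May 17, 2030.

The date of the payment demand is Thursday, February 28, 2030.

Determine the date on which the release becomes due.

The last day of the payment period: 20 business days after Thursday, February 28, 2030, skipping weekends — Mar 1, Mar 4, Mar 5, Mar 6, …, Mar 26, Mar 27, Mar 28 — lands on Thursday, March 28, 2030.
The date on which the release becomes due: March 28, 2030 + 25 days = April 22, 2030.

April 22, 2030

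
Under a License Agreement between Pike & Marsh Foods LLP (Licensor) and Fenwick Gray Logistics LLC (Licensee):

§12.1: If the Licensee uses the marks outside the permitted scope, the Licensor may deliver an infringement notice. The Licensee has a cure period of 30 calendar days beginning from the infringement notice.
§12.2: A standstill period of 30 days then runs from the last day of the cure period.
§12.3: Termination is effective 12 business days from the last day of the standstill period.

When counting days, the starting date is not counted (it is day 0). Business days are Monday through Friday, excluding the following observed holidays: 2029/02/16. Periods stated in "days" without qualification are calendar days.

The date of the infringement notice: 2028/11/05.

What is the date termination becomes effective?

The last day of the cure period: 30 calendar days after 2028/11/05 is 2028/12/05.
The last day of the standstill period: 2028/12/05 + 30 days = 2029/01/04.
The date termination becomes effective: 12 business days after Thursday, 2029/01/04, skipping weekends — Jan 5, Jan 8, Jan 9, Jan 10, …, Jan 18, Jan 19, Jan 22 — lands on Monday, 2029/01/22.

2029/01/22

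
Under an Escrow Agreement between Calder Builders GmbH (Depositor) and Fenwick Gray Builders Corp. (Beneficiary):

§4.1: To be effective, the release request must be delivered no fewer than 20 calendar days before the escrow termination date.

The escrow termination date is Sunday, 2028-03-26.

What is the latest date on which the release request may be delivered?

2028-03-26 minus 20 days is 2028-03-06.

2028-03-06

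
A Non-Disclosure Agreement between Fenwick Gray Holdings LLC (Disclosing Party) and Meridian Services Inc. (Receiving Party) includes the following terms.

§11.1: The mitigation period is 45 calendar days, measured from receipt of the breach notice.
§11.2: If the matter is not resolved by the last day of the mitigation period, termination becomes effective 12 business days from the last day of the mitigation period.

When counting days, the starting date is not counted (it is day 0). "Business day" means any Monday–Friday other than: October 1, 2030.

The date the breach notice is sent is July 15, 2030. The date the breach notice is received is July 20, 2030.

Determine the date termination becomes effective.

September 19, 2030

The last day of the mitigation period: July 20, 2030 + 45 days = September 3, 2030.
From Tuesday, September 3, 2030, 12 business days (Sep 4, Sep 5, Sep 6, Sep 9, …, Sep 17, Sep 18, Sep 19, skipping weekends) brings us to Thursday, September 19, 2030, which is the date termination becomes effective.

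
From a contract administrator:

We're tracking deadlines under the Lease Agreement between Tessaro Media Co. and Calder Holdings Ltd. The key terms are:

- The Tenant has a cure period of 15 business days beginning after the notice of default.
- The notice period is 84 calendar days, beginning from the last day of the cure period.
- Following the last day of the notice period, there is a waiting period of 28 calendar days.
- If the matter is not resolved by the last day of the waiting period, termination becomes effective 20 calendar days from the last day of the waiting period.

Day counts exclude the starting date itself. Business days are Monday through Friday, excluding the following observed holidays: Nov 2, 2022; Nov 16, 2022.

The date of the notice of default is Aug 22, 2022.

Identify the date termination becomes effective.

Jan 22, 2023

From Monday, Aug 22, 2022, 15 business days (Aug 23, Aug 24, Aug 25, Aug 26, …, Sep 8, Sep 9, Sep 12, skipping weekends) brings us to Monday, Sep 12, 2022, which is the last day of the cure period.
The last day of the notice period: Sep 12, 2022 + 84 days = Dec 5, 2022.
The last day of the waiting period: Dec 5, 2022 + 28 days = Jan 2, 2023.
Adding 20 calendar days to Jan 2, 2023 gives Jan 22, 2023, which is the date termination becomes effective.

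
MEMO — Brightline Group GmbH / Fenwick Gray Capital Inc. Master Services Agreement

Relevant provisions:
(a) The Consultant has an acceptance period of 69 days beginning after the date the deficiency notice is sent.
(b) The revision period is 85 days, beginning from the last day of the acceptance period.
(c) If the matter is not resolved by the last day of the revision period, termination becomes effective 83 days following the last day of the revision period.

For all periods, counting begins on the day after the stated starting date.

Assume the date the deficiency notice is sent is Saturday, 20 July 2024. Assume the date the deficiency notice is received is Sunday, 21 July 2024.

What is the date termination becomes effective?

14 March 2025

Adding 69 calendar days to 20 July 2024 gives 27 September 2024, which is the last day of the acceptance period.
The last day of the revision period: 27 September 2024 + 85 days = 21 December 2024.
The date termination becomes effective: 21 December 2024 + 83 days = 14 March 2025.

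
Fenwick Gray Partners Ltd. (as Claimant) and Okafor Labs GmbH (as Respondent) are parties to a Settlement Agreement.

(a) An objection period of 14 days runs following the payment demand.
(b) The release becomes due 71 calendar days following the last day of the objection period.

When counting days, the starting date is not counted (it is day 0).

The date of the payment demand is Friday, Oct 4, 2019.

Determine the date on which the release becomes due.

Adding 14 calendar days to Oct 4, 2019 gives Oct 18, 2019, which is the last day of the objection period.
The date on which the release becomes due: 71 calendar days after Oct 18, 2019 is Dec 28, 2019.

Dec 28, 2019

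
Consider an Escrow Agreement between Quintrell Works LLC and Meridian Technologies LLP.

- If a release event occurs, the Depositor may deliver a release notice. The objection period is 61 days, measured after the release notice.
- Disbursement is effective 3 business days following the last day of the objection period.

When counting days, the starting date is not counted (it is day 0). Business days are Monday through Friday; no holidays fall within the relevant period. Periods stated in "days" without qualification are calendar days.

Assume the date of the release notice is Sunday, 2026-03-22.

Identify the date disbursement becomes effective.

The last day of the objection period: 2026-03-22 + 61 days = 2026-05-22.
The date disbursement becomes effective: counting 3 business days from Friday, 2026-05-22 (May 25, May 26, May 27, skipping weekends) reaches Wednesday, 2026-05-27.

2026-05-27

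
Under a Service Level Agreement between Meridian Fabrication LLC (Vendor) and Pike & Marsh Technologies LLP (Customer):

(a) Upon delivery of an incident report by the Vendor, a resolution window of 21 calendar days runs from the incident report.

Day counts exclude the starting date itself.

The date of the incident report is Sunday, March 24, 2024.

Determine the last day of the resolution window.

April 14, 2024

Adding 21 calendar days to March 24, 2024 gives April 14, 2024, which is the last day of the resolution window.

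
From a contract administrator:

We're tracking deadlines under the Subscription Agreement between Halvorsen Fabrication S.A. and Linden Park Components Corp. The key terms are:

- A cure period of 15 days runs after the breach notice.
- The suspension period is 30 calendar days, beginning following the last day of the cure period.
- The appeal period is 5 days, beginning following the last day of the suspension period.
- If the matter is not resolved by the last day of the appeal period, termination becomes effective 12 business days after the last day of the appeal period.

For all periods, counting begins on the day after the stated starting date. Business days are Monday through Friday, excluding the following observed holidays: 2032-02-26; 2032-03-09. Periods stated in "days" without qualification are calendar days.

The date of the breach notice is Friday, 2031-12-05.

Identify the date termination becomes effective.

2032-02-10

The last day of the cure period: 2031-12-05 + 15 days = 2031-12-20.
Adding 30 calendar days to 2031-12-20 gives 2032-01-19, which is the last day of the suspension period.
Adding 5 calendar days to 2032-01-19 gives 2032-01-24, which is the last day of the appeal period.
The date termination becomes effective: 12 business days after Saturday, 2032-01-24, skipping weekends — Jan 26, Jan 27, Jan 28, Jan 29, …, Feb 6, Feb 9, Feb 10 — lands on Tuesday, 2032-02-10.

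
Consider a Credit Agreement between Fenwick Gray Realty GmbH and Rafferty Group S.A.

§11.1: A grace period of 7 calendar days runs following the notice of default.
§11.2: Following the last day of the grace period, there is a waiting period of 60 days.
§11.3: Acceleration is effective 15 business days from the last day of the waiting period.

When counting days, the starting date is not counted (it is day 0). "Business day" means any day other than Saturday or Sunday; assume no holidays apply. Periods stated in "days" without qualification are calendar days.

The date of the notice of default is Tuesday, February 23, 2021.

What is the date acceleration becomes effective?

May 21, 2021

The last day of the grace period: 7 calendar days after February 23, 2021 is March 2, 2021.
The last day of the waiting period: March 2, 2021 + 60 days = May 1, 2021.
From Saturday, May 1, 2021, 15 business days (May 3, May 4, May 5, May 6, …, May 19, May 20, May 21, skipping weekends) brings us to Friday, May 21, 2021, which is the date acceleration becomes effective.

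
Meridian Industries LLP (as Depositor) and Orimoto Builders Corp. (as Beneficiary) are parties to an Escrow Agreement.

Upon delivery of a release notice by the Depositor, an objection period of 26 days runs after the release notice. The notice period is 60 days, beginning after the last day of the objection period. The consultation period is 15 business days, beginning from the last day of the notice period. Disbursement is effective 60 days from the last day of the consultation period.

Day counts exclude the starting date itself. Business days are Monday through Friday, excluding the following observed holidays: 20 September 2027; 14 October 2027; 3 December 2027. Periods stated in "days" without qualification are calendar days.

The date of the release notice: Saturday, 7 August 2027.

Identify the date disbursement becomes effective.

Adding 26 calendar days to 7 August 2027 gives 2 September 2027, which is the last day of the objection period.
Adding 60 calendar days to 2 September 2027 gives 1 November 2027, which is the last day of the notice period.
From Monday, 1 November 2027, 15 business days (Nov 2, Nov 3, Nov 4, Nov 5, …, Nov 18, Nov 19, Nov 22, skipping weekends) brings us to Monday, 22 November 2027, which is the last day of the consultation period.
The date disbursement becomes effective: 22 November 2027 + 60 days = 21 January 2028.

21 January 2028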